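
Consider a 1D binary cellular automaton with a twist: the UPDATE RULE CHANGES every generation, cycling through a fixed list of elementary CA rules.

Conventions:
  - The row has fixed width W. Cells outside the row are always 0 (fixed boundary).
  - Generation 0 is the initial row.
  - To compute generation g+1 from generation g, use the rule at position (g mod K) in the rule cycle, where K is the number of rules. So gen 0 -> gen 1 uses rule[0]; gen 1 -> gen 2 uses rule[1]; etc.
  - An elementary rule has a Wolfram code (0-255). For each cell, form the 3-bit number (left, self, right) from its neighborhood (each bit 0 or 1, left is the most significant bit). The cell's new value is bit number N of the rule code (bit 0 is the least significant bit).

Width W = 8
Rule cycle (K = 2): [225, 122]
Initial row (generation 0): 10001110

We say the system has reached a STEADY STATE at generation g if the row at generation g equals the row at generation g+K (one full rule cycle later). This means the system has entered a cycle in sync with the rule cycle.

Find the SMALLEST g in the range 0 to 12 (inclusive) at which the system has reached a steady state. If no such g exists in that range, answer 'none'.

Answer: 9

Derivation:
Gen 0: 10001110
Gen 1 (rule 225): 00100110
Gen 2 (rule 122): 01011111
Gen 3 (rule 225): 00101111
Gen 4 (rule 122): 01011001
Gen 5 (rule 225): 00101000
Gen 6 (rule 122): 01010100
Gen 7 (rule 225): 00101001
Gen 8 (rule 122): 01010110
Gen 9 (rule 225): 00101010
Gen 10 (rule 122): 01010101
Gen 11 (rule 225): 00101010
Gen 12 (rule 122): 01010101
Gen 13 (rule 225): 00101010
Gen 14 (rule 122): 01010101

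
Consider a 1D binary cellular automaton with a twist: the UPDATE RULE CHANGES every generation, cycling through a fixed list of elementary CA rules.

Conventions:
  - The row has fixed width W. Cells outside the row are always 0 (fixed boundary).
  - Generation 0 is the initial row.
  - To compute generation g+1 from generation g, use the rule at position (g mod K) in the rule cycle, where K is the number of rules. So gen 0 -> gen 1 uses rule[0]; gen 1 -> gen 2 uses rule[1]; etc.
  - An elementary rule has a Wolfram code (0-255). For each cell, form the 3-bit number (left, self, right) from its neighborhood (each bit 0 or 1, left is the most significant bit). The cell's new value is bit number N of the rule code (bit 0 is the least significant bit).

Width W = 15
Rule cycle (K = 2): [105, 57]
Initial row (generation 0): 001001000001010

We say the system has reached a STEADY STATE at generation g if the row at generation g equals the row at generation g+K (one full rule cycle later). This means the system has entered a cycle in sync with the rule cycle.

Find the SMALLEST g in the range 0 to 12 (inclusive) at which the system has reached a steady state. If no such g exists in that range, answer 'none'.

Answer: none

Derivation:
Gen 0: 001001000001010
Gen 1 (rule 105): 100000011100100
Gen 2 (rule 57): 011111010010011
Gen 3 (rule 105): 010001100000011
Gen 4 (rule 57): 001101011111010
Gen 5 (rule 105): 101110110001100
Gen 6 (rule 57): 011001101101011
Gen 7 (rule 105): 011001111110111
Gen 8 (rule 57): 010101000001100
Gen 9 (rule 105): 001010011101101
Gen 10 (rule 57): 100101010011010
Gen 11 (rule 105): 000010100011100
Gen 12 (rule 57): 111001011010011
Gen 13 (rule 105): 101000111100011
Gen 14 (rule 57): 010110100011010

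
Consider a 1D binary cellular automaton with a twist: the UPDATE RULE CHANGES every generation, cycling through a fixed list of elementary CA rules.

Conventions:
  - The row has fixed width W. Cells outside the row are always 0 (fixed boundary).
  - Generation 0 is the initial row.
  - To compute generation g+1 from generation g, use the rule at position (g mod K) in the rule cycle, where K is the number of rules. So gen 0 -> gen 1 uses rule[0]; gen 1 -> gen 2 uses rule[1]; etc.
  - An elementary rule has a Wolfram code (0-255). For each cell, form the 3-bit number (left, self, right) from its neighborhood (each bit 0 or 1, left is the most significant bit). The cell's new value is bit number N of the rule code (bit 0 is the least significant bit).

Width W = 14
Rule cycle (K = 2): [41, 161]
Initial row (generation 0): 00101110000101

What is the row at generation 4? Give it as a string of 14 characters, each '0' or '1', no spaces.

Gen 0: 00101110000101
Gen 1 (rule 41): 10011000110010
Gen 2 (rule 161): 00000010000000
Gen 3 (rule 41): 11111000111111
Gen 4 (rule 161): 01110010011110

Answer: 01110010011110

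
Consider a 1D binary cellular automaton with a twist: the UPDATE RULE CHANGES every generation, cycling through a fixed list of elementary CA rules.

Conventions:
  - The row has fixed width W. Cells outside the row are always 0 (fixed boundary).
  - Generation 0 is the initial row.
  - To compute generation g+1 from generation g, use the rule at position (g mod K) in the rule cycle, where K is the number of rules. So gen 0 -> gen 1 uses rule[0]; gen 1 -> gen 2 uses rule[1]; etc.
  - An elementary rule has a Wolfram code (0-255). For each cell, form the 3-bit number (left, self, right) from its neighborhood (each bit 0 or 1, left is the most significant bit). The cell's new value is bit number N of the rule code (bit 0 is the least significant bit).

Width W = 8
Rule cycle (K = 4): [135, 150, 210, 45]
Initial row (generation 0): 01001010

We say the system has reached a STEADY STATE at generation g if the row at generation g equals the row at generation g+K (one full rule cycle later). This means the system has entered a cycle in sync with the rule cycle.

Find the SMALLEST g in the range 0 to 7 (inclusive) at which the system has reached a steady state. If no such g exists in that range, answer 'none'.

Gen 0: 01001010
Gen 1 (rule 135): 11011010
Gen 2 (rule 150): 00000011
Gen 3 (rule 210): 00000101
Gen 4 (rule 45): 11110111
Gen 5 (rule 135): 01100010
Gen 6 (rule 150): 10010111
Gen 7 (rule 210): 01100011
Gen 8 (rule 45): 01001010
Gen 9 (rule 135): 11011010
Gen 10 (rule 150): 00000011
Gen 11 (rule 210): 00000101

Answer: none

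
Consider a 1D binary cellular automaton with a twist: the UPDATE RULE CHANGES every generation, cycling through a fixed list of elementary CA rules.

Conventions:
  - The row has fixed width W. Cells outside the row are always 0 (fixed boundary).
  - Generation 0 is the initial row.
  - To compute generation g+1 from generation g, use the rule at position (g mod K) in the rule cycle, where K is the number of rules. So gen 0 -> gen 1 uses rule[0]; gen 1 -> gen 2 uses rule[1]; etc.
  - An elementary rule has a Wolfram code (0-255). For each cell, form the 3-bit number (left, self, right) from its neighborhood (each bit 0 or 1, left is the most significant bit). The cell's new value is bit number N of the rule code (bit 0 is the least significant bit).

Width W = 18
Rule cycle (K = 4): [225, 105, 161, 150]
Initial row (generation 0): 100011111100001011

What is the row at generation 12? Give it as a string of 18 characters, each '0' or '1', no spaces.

Gen 0: 100011111100001011
Gen 1 (rule 225): 001001111101100101
Gen 2 (rule 105): 100001000111100010
Gen 3 (rule 161): 001100010011001000
Gen 4 (rule 150): 010010111100111100
Gen 5 (rule 225): 000001011100011101
Gen 6 (rule 105): 111100110101010110
Gen 7 (rule 161): 011000001010101000
Gen 8 (rule 150): 100100011010101100
Gen 9 (rule 225): 000001001101010101
Gen 10 (rule 105): 111100001110101010
Gen 11 (rule 161): 011001100101010100
Gen 12 (rule 150): 100110011101010110

Answer: 100110011101010110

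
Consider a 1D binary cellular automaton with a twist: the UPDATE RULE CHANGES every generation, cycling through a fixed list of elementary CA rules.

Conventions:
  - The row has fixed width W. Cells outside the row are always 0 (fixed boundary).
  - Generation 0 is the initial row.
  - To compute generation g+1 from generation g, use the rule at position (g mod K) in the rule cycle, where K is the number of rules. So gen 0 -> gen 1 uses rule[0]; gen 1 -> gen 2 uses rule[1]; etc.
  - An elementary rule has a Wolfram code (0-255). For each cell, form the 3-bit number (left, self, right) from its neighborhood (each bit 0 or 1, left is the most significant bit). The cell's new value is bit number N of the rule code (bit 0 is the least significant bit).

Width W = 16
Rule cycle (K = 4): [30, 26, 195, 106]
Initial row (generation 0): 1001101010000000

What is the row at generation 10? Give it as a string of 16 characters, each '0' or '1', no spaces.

Answer: 0110010001011000

Derivation:
Gen 0: 1001101010000000
Gen 1 (rule 30): 1111001011000000
Gen 2 (rule 26): 1000110010100000
Gen 3 (rule 195): 0011010100001111
Gen 4 (rule 106): 0111101000011001
Gen 5 (rule 30): 1100001100110111
Gen 6 (rule 26): 1010011011100100
Gen 7 (rule 195): 0000101001101001
Gen 8 (rule 106): 0001010011110010
Gen 9 (rule 30): 0011011110001111
Gen 10 (rule 26): 0110010001011000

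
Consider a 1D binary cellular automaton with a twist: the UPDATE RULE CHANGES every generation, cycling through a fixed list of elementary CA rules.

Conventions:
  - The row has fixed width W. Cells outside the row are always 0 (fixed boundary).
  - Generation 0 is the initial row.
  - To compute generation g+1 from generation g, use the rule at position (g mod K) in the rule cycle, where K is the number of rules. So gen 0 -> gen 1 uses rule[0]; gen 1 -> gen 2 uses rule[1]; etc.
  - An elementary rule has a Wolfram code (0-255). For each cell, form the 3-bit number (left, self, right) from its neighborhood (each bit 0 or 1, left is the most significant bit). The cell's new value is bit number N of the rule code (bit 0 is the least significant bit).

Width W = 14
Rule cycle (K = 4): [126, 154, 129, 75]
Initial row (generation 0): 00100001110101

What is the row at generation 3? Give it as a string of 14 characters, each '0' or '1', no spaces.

Gen 0: 00100001110101
Gen 1 (rule 126): 01110011011111
Gen 2 (rule 154): 11101110011110
Gen 3 (rule 129): 01000100001100

Answer: 01000100001100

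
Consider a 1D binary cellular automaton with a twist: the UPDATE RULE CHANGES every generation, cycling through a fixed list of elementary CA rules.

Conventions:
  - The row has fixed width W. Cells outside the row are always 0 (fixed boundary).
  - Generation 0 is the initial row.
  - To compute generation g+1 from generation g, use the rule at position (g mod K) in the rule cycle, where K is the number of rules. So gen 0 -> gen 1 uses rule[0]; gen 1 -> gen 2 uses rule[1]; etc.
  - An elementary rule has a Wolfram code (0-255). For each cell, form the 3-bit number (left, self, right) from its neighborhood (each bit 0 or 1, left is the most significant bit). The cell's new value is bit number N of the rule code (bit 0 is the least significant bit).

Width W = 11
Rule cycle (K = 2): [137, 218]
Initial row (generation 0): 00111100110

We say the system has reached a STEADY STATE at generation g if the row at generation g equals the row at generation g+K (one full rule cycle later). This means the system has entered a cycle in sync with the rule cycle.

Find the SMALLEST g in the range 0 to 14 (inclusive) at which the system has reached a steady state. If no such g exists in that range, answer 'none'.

Gen 0: 00111100110
Gen 1 (rule 137): 10111000100
Gen 2 (rule 218): 00111101010
Gen 3 (rule 137): 10111000000
Gen 4 (rule 218): 00111100000
Gen 5 (rule 137): 10111001111
Gen 6 (rule 218): 00111111111
Gen 7 (rule 137): 10111111110
Gen 8 (rule 218): 00111111111
Gen 9 (rule 137): 10111111110
Gen 10 (rule 218): 00111111111
Gen 11 (rule 137): 10111111110
Gen 12 (rule 218): 00111111111
Gen 13 (rule 137): 10111111110
Gen 14 (rule 218): 00111111111
Gen 15 (rule 137): 10111111110
Gen 16 (rule 218): 00111111111

Answer: 6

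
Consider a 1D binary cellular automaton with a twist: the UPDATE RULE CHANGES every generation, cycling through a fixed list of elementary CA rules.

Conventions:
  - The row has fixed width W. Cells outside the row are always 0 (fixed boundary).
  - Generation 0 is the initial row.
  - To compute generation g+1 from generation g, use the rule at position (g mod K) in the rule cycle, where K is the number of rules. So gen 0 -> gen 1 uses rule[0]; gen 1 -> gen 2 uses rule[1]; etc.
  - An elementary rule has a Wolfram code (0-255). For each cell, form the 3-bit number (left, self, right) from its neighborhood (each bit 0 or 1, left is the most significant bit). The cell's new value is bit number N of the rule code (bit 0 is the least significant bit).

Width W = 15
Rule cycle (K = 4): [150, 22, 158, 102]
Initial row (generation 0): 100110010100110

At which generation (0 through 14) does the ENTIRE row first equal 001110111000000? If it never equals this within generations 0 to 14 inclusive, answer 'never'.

Answer: 6

Derivation:
Gen 0: 100110010100110
Gen 1 (rule 150): 111001110111001
Gen 2 (rule 22): 000110000000111
Gen 3 (rule 158): 001101000001110
Gen 4 (rule 102): 010111000010010
Gen 5 (rule 150): 110010100111111
Gen 6 (rule 22): 001110111000000
Gen 7 (rule 158): 011100110100000
Gen 8 (rule 102): 100101011100000
Gen 9 (rule 150): 111101001010000
Gen 10 (rule 22): 000001111011000
Gen 11 (rule 158): 000011110010100
Gen 12 (rule 102): 000100010111100
Gen 13 (rule 150): 001110110011010
Gen 14 (rule 22): 010000001100011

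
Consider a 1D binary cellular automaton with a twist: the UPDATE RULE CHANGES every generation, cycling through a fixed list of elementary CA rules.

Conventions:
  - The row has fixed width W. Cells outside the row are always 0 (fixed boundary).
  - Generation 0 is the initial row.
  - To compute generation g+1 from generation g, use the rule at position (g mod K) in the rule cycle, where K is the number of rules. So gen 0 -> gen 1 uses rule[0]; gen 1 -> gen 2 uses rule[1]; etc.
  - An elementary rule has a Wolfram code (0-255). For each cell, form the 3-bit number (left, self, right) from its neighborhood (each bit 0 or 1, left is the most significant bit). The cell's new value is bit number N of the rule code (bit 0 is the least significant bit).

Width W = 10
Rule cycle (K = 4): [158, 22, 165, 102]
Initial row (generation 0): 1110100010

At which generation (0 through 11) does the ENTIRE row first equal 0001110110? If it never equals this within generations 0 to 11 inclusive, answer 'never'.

Gen 0: 1110100010
Gen 1 (rule 158): 1100110111
Gen 2 (rule 22): 0011000000
Gen 3 (rule 165): 1000011111
Gen 4 (rule 102): 1000100001
Gen 5 (rule 158): 1101110011
Gen 6 (rule 22): 0000001100
Gen 7 (rule 165): 1111100001
Gen 8 (rule 102): 0000100011
Gen 9 (rule 158): 0001110110
Gen 10 (rule 22): 0010000001
Gen 11 (rule 165): 1010111101

Answer: 9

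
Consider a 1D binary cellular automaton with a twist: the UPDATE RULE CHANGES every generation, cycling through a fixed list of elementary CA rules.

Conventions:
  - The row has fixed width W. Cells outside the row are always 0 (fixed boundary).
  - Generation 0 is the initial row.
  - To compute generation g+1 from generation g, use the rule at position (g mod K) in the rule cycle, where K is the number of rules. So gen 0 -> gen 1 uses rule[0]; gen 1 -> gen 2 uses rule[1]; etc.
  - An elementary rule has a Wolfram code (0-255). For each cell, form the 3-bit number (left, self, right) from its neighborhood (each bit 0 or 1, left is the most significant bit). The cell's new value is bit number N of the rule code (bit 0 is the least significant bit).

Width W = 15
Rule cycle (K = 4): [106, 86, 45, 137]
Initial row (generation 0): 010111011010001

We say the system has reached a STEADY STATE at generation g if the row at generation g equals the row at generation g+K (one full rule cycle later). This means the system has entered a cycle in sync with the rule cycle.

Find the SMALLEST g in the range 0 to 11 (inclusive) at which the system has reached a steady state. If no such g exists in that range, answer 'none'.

Gen 0: 010111011010001
Gen 1 (rule 106): 101101111100010
Gen 2 (rule 86): 100100000110111
Gen 3 (rule 45): 100101110101100
Gen 4 (rule 137): 000001100001001
Gen 5 (rule 106): 000011100010010
Gen 6 (rule 86): 000100110111111
Gen 7 (rule 45): 110100101100000
Gen 8 (rule 137): 100000001001111
Gen 9 (rule 106): 000000010011001
Gen 10 (rule 86): 000000111101111
Gen 11 (rule 45): 111110100011000
Gen 12 (rule 137): 111100001010011
Gen 13 (rule 106): 100100010100111
Gen 14 (rule 86): 111110110111001
Gen 15 (rule 45): 100001101100001

Answer: none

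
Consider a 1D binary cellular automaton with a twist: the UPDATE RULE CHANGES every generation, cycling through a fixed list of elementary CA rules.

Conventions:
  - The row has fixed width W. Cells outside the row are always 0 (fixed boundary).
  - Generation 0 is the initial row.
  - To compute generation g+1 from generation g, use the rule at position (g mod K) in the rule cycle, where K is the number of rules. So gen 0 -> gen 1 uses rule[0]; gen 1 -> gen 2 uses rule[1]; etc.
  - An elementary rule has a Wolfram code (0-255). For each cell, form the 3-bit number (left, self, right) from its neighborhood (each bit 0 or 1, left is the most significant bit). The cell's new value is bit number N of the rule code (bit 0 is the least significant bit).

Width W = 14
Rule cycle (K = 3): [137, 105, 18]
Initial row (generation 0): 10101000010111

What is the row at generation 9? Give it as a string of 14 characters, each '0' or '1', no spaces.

Gen 0: 10101000010111
Gen 1 (rule 137): 00000011000110
Gen 2 (rule 105): 11111011010110
Gen 3 (rule 18): 00000000000001
Gen 4 (rule 137): 11111111111100
Gen 5 (rule 105): 10000000000101
Gen 6 (rule 18): 01000000001000
Gen 7 (rule 137): 00011111100011
Gen 8 (rule 105): 11010000101011
Gen 9 (rule 18): 00001001000000

Answer: 00001001000000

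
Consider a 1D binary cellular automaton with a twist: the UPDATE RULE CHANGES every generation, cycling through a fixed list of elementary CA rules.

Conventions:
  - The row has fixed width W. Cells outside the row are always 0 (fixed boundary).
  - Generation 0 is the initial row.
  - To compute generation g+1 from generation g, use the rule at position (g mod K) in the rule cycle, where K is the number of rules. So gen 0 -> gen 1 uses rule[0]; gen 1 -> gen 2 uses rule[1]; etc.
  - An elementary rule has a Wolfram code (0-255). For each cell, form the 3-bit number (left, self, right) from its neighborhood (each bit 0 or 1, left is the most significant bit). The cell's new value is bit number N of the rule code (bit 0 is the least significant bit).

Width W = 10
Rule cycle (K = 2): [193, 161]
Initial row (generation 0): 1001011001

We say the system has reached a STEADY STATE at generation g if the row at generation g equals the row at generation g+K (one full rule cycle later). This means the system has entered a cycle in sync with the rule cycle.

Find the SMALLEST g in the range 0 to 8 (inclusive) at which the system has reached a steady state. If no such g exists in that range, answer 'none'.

Gen 0: 1001011001
Gen 1 (rule 193): 0000001000
Gen 2 (rule 161): 1111100011
Gen 3 (rule 193): 0111101001
Gen 4 (rule 161): 0011010000
Gen 5 (rule 193): 1001000111
Gen 6 (rule 161): 0000010010
Gen 7 (rule 193): 1111000000
Gen 8 (rule 161): 0110011111
Gen 9 (rule 193): 0010001111
Gen 10 (rule 161): 1000100110

Answer: none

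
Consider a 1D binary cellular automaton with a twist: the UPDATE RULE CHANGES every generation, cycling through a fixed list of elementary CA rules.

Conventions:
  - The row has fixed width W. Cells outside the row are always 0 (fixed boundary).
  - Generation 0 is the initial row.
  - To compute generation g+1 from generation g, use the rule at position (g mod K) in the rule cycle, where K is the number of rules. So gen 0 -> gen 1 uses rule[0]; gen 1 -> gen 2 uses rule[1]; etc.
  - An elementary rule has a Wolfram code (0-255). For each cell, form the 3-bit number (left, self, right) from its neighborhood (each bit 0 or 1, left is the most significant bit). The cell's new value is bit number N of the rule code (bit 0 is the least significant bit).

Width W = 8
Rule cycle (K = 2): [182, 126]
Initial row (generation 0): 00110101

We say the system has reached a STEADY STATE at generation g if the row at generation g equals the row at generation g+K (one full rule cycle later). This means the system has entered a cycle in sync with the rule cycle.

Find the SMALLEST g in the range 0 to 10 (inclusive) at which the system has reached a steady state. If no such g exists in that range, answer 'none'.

Gen 0: 00110101
Gen 1 (rule 182): 01001111
Gen 2 (rule 126): 11111001
Gen 3 (rule 182): 01110111
Gen 4 (rule 126): 11011101
Gen 5 (rule 182): 00101011
Gen 6 (rule 126): 01111111
Gen 7 (rule 182): 10111110
Gen 8 (rule 126): 11100011
Gen 9 (rule 182): 01010100
Gen 10 (rule 126): 11111110
Gen 11 (rule 182): 01111101
Gen 12 (rule 126): 11000111

Answer: none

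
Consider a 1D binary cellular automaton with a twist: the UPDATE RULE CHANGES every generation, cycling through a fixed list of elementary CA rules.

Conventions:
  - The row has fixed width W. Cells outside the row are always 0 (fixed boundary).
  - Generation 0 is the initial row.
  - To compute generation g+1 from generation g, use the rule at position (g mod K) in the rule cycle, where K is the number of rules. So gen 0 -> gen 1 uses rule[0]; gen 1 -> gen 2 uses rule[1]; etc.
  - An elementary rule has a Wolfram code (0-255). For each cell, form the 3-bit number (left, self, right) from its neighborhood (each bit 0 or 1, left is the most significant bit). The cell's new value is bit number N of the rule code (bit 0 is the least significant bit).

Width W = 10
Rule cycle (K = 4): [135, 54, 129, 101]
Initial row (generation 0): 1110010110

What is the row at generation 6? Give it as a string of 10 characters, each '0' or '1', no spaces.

Answer: 0001111100

Derivation:
Gen 0: 1110010110
Gen 1 (rule 135): 0100110000
Gen 2 (rule 54): 1111001000
Gen 3 (rule 129): 0110000011
Gen 4 (rule 101): 0010111001
Gen 5 (rule 135): 1110010011
Gen 6 (rule 54): 0001111100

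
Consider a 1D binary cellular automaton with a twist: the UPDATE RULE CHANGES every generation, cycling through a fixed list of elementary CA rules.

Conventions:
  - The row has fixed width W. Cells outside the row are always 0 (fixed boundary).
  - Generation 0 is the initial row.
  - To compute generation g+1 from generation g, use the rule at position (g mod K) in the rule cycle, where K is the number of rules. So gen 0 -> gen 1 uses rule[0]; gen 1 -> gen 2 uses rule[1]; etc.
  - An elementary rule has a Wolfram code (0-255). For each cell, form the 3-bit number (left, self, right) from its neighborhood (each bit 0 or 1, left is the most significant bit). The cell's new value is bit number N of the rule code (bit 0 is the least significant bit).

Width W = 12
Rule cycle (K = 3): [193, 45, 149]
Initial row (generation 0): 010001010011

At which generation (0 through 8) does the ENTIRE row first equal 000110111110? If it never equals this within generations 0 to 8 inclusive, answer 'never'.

Gen 0: 010001010011
Gen 1 (rule 193): 000100000001
Gen 2 (rule 45): 110101111101
Gen 3 (rule 149): 000100111001
Gen 4 (rule 193): 110000011000
Gen 5 (rule 45): 100111010011
Gen 6 (rule 149): 110010011000
Gen 7 (rule 193): 010000001011
Gen 8 (rule 45): 010111101110

Answer: never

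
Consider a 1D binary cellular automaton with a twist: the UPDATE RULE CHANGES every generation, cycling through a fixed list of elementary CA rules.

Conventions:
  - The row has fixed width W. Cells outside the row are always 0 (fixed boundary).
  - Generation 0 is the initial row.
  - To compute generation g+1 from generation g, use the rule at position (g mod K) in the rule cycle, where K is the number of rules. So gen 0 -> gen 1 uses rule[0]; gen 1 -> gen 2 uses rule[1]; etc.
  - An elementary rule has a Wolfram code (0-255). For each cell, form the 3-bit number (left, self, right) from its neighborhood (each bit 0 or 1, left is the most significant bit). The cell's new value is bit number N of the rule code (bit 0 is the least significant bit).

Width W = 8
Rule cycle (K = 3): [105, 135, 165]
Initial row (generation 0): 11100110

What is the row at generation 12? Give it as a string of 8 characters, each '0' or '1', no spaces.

Gen 0: 11100110
Gen 1 (rule 105): 10100110
Gen 2 (rule 135): 10101000
Gen 3 (rule 165): 11111011
Gen 4 (rule 105): 10001111
Gen 5 (rule 135): 10110110
Gen 6 (rule 165): 11001000
Gen 7 (rule 105): 11000011
Gen 8 (rule 135): 00011100
Gen 9 (rule 165): 11001001
Gen 10 (rule 105): 11000000
Gen 11 (rule 135): 00011111
Gen 12 (rule 165): 11001110

Answer: 11001110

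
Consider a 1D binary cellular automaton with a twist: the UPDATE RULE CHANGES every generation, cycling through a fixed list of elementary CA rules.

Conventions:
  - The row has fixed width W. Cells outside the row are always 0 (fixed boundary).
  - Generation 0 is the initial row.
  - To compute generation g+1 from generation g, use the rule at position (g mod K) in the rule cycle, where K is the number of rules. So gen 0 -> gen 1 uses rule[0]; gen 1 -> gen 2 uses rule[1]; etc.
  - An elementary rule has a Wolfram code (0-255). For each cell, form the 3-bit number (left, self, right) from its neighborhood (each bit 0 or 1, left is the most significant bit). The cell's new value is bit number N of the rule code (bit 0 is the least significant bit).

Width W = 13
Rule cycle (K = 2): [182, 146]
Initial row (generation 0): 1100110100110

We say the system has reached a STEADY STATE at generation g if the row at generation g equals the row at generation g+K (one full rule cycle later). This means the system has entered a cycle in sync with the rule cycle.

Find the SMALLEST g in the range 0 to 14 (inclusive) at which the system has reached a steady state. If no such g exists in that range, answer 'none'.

Answer: 4

Derivation:
Gen 0: 1100110100110
Gen 1 (rule 182): 0011001111001
Gen 2 (rule 146): 0100110110110
Gen 3 (rule 182): 1111001001001
Gen 4 (rule 146): 0110110110110
Gen 5 (rule 182): 1001001001001
Gen 6 (rule 146): 0110110110110
Gen 7 (rule 182): 1001001001001
Gen 8 (rule 146): 0110110110110
Gen 9 (rule 182): 1001001001001
Gen 10 (rule 146): 0110110110110
Gen 11 (rule 182): 1001001001001
Gen 12 (rule 146): 0110110110110
Gen 13 (rule 182): 1001001001001
Gen 14 (rule 146): 0110110110110
Gen 15 (rule 182): 1001001001001
Gen 16 (rule 146): 0110110110110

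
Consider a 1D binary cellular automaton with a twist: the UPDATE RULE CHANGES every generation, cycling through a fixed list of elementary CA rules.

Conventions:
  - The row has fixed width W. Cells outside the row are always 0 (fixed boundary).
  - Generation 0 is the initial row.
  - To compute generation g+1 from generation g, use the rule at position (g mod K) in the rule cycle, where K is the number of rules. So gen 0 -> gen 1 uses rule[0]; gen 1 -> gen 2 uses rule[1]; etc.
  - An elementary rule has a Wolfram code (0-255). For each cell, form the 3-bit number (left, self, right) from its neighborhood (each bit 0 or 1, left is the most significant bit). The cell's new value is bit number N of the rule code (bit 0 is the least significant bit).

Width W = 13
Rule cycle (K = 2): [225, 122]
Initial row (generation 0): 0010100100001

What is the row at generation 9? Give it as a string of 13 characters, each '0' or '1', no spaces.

Gen 0: 0010100100001
Gen 1 (rule 225): 1001000001100
Gen 2 (rule 122): 0110100011110
Gen 3 (rule 225): 0011001001110
Gen 4 (rule 122): 0111110111011
Gen 5 (rule 225): 0011111011101
Gen 6 (rule 122): 0110001110110
Gen 7 (rule 225): 0010100111010
Gen 8 (rule 122): 0101011101101
Gen 9 (rule 225): 0010101110110

Answer: 0010101110110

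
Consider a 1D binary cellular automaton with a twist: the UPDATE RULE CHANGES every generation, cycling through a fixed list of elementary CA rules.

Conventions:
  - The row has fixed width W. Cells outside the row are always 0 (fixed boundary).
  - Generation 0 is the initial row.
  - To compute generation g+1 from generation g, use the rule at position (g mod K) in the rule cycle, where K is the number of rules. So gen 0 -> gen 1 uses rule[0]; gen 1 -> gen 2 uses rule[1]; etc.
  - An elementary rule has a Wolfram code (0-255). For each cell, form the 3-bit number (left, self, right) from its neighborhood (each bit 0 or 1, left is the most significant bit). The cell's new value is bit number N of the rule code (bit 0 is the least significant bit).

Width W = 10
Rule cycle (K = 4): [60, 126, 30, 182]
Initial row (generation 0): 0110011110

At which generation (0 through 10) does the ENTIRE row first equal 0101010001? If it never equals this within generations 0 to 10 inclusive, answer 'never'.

Answer: 1

Derivation:
Gen 0: 0110011110
Gen 1 (rule 60): 0101010001
Gen 2 (rule 126): 1111111011
Gen 3 (rule 30): 1000000010
Gen 4 (rule 182): 1100000111
Gen 5 (rule 60): 1010000100
Gen 6 (rule 126): 1111001110
Gen 7 (rule 30): 1000111001
Gen 8 (rule 182): 1101010111
Gen 9 (rule 60): 1011111100
Gen 10 (rule 126): 1110000110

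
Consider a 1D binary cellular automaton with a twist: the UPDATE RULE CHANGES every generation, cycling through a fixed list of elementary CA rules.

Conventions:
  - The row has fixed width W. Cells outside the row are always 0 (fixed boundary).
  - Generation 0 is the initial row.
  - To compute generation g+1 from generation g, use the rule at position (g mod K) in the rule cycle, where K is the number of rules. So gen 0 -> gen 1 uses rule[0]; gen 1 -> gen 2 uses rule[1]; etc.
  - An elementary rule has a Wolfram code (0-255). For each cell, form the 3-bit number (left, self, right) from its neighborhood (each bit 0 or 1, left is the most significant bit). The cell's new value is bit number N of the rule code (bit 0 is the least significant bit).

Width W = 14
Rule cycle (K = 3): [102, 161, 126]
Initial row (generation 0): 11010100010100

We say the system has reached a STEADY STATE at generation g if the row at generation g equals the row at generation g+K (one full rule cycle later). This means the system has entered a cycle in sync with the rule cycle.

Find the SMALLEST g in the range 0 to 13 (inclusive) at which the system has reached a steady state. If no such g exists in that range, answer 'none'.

Answer: none

Derivation:
Gen 0: 11010100010100
Gen 1 (rule 102): 01111100111100
Gen 2 (rule 161): 00111000011001
Gen 3 (rule 126): 01101100111111
Gen 4 (rule 102): 10110101000001
Gen 5 (rule 161): 01001010011100
Gen 6 (rule 126): 11111111110110
Gen 7 (rule 102): 00000000011010
Gen 8 (rule 161): 11111111000100
Gen 9 (rule 126): 10000001101110
Gen 10 (rule 102): 10000010110010
Gen 11 (rule 161): 00111001000000
Gen 12 (rule 126): 01101111100000
Gen 13 (rule 102): 10110000100000
Gen 14 (rule 161): 01000110001111
Gen 15 (rule 126): 11101111011001
Gen 16 (rule 102): 00110001101011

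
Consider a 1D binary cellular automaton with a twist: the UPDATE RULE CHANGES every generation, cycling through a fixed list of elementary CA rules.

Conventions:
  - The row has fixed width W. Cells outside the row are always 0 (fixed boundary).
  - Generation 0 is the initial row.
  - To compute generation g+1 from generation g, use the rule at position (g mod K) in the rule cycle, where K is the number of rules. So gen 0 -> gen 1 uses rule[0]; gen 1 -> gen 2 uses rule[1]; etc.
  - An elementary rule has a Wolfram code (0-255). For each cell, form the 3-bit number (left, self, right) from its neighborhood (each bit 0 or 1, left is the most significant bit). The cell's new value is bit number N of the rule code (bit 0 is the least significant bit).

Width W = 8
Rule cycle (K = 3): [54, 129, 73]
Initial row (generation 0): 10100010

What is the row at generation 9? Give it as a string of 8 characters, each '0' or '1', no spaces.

Answer: 11010101

Derivation:
Gen 0: 10100010
Gen 1 (rule 54): 11110111
Gen 2 (rule 129): 01100010
Gen 3 (rule 73): 01101000
Gen 4 (rule 54): 10011100
Gen 5 (rule 129): 00001001
Gen 6 (rule 73): 11100000
Gen 7 (rule 54): 00010000
Gen 8 (rule 129): 11000111
Gen 9 (rule 73): 11010101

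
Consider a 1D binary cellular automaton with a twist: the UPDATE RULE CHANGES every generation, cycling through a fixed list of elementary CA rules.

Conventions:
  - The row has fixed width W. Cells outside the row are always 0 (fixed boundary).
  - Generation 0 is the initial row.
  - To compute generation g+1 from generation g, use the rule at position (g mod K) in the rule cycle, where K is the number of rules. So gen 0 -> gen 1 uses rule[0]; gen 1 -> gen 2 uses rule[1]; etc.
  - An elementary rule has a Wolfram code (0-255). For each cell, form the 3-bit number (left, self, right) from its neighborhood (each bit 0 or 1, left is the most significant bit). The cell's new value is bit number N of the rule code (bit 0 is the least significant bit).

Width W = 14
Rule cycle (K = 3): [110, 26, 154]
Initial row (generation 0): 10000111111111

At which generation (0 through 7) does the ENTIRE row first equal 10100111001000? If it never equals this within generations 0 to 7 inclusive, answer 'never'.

Answer: never

Derivation:
Gen 0: 10000111111111
Gen 1 (rule 110): 10001100000001
Gen 2 (rule 26): 01011010000010
Gen 3 (rule 154): 10010001000101
Gen 4 (rule 110): 10110011001111
Gen 5 (rule 26): 00101110111000
Gen 6 (rule 154): 01001100110100
Gen 7 (rule 110): 11011101111100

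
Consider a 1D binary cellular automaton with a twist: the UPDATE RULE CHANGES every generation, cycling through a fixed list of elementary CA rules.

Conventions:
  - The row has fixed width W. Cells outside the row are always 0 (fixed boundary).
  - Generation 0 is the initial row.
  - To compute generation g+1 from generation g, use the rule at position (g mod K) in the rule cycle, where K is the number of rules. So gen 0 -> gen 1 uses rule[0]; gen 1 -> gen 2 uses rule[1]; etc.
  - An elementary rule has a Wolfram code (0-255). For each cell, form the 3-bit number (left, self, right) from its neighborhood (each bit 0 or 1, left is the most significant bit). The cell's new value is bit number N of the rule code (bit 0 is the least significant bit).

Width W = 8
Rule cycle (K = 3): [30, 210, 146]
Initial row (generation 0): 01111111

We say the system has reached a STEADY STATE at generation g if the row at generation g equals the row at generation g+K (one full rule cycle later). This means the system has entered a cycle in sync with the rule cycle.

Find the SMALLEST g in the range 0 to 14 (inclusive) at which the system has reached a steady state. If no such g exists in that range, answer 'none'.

Gen 0: 01111111
Gen 1 (rule 30): 11000000
Gen 2 (rule 210): 01100000
Gen 3 (rule 146): 10010000
Gen 4 (rule 30): 11111000
Gen 5 (rule 210): 01111100
Gen 6 (rule 146): 10111010
Gen 7 (rule 30): 10100011
Gen 8 (rule 210): 00010101
Gen 9 (rule 146): 00100000
Gen 10 (rule 30): 01110000
Gen 11 (rule 210): 10111000
Gen 12 (rule 146): 00010100
Gen 13 (rule 30): 00110110
Gen 14 (rule 210): 01010011
Gen 15 (rule 146): 10001100
Gen 16 (rule 30): 11011010
Gen 17 (rule 210): 01001001

Answer: none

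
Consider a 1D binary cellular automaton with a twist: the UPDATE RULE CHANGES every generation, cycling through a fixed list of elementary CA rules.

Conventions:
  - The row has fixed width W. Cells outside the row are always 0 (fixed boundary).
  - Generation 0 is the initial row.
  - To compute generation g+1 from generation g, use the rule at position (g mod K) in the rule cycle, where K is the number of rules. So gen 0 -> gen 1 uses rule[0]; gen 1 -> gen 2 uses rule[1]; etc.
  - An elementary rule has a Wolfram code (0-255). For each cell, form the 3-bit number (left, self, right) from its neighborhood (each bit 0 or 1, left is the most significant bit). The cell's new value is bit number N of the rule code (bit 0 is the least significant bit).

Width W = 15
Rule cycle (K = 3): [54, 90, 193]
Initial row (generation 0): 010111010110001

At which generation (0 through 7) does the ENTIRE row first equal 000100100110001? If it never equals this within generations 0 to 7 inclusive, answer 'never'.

Gen 0: 010111010110001
Gen 1 (rule 54): 111000111001011
Gen 2 (rule 90): 101101101110011
Gen 3 (rule 193): 000100100110001
Gen 4 (rule 54): 001111111001011
Gen 5 (rule 90): 011000001110011
Gen 6 (rule 193): 001011100110001
Gen 7 (rule 54): 011100011001011

Answer: 3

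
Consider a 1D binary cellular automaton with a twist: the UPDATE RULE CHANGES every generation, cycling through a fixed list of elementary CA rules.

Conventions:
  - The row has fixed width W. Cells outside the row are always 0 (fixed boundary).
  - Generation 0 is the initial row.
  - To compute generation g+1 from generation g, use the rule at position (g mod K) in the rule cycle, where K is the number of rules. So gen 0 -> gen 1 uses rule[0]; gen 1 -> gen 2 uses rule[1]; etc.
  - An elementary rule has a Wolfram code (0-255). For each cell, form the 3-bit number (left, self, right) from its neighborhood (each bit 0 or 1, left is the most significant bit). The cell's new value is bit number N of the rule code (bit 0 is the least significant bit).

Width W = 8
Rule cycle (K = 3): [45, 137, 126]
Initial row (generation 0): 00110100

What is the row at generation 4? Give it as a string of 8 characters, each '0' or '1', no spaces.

Gen 0: 00110100
Gen 1 (rule 45): 10101101
Gen 2 (rule 137): 00001000
Gen 3 (rule 126): 00011100
Gen 4 (rule 45): 11010001

Answer: 11010001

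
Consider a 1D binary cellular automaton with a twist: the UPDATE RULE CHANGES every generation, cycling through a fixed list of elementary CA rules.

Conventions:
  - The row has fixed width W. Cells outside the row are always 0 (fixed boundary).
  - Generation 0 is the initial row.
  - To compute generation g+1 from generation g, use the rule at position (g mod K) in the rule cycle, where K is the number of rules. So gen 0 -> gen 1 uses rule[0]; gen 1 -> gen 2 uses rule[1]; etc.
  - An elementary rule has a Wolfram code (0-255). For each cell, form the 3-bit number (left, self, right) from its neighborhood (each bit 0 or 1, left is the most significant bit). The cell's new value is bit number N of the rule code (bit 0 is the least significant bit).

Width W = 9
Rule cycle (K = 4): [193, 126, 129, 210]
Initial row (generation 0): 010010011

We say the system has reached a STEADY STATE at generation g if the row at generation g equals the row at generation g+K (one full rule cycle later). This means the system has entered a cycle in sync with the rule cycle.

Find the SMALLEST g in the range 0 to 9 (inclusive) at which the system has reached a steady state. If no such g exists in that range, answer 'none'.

Gen 0: 010010011
Gen 1 (rule 193): 000000001
Gen 2 (rule 126): 000000011
Gen 3 (rule 129): 111111000
Gen 4 (rule 210): 011111100
Gen 5 (rule 193): 001111101
Gen 6 (rule 126): 011000111
Gen 7 (rule 129): 000010010
Gen 8 (rule 210): 000101101
Gen 9 (rule 193): 110000100
Gen 10 (rule 126): 111001110
Gen 11 (rule 129): 010000100
Gen 12 (rule 210): 101001010
Gen 13 (rule 193): 000000000

Answer: none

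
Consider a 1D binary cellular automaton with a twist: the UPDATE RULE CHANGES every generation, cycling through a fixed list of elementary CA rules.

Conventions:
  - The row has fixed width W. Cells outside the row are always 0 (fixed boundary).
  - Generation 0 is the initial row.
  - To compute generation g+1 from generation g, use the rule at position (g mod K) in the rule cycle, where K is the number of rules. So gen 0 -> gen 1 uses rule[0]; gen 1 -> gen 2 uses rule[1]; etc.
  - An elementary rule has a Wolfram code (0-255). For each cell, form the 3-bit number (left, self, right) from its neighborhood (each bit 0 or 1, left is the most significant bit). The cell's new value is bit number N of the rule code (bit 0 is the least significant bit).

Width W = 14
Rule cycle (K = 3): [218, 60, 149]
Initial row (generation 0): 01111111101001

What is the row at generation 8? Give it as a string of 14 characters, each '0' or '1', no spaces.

Answer: 10000001100000

Derivation:
Gen 0: 01111111101001
Gen 1 (rule 218): 11111111100110
Gen 2 (rule 60): 10000000010101
Gen 3 (rule 149): 11111111010101
Gen 4 (rule 218): 11111111000000
Gen 5 (rule 60): 10000000100000
Gen 6 (rule 149): 11111110111111
Gen 7 (rule 218): 11111110111111
Gen 8 (rule 60): 10000001100000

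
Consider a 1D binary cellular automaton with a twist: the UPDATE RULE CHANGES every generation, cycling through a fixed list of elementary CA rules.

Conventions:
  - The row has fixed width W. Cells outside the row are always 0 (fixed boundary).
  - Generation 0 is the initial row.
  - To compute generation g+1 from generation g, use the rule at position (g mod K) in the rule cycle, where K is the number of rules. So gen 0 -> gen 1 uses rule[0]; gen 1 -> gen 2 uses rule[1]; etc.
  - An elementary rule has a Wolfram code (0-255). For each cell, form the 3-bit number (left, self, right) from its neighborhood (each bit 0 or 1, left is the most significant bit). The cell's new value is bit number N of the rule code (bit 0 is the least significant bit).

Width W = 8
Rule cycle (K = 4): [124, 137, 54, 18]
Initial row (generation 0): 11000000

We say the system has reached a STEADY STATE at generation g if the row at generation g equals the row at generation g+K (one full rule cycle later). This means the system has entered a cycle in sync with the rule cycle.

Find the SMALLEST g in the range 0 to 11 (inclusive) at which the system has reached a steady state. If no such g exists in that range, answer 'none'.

Answer: 8

Derivation:
Gen 0: 11000000
Gen 1 (rule 124): 11100000
Gen 2 (rule 137): 11001111
Gen 3 (rule 54): 00110000
Gen 4 (rule 18): 01001000
Gen 5 (rule 124): 01101100
Gen 6 (rule 137): 01001001
Gen 7 (rule 54): 11111111
Gen 8 (rule 18): 00000000
Gen 9 (rule 124): 00000000
Gen 10 (rule 137): 11111111
Gen 11 (rule 54): 00000000
Gen 12 (rule 18): 00000000
Gen 13 (rule 124): 00000000
Gen 14 (rule 137): 11111111
Gen 15 (rule 54): 00000000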